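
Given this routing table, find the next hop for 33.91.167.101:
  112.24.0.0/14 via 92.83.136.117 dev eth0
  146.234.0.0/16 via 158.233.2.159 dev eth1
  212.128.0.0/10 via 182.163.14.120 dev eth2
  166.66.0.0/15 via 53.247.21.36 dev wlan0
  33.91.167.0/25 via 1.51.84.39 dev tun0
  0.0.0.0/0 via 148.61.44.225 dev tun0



Longest prefix match for 33.91.167.101:
  /14 112.24.0.0: no
  /16 146.234.0.0: no
  /10 212.128.0.0: no
  /15 166.66.0.0: no
  /25 33.91.167.0: MATCH
  /0 0.0.0.0: MATCH
Selected: next-hop 1.51.84.39 via tun0 (matched /25)


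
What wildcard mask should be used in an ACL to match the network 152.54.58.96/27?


Subnet mask: 255.255.255.224
Wildcard = 255.255.255.255 - subnet mask
255 - 255 = 0
255 - 255 = 0
255 - 255 = 0
255 - 224 = 31
Wildcard: 0.0.0.31


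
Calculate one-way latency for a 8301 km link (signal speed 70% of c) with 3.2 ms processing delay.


Speed = 0.7 * 3e5 km/s = 210000 km/s
Propagation delay = 8301 / 210000 = 0.0395 s = 39.5286 ms
Processing delay = 3.2 ms
Total one-way latency = 42.7286 ms


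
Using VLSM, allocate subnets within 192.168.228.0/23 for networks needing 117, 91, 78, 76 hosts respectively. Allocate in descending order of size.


117 hosts -> /25 (126 usable): 192.168.228.0/25
91 hosts -> /25 (126 usable): 192.168.228.128/25
78 hosts -> /25 (126 usable): 192.168.229.0/25
76 hosts -> /25 (126 usable): 192.168.229.128/25
Allocation: 192.168.228.0/25 (117 hosts, 126 usable); 192.168.228.128/25 (91 hosts, 126 usable); 192.168.229.0/25 (78 hosts, 126 usable); 192.168.229.128/25 (76 hosts, 126 usable)


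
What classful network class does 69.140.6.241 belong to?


First octet: 69
Binary: 01000101
0xxxxxxx -> Class A (1-126)
Class A, default mask 255.0.0.0 (/8)


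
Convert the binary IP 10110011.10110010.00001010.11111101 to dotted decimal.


10110011 = 179
10110010 = 178
00001010 = 10
11111101 = 253
IP: 179.178.10.253


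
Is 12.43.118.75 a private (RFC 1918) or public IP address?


RFC 1918 private ranges:
  10.0.0.0/8 (10.0.0.0 - 10.255.255.255)
  172.16.0.0/12 (172.16.0.0 - 172.31.255.255)
  192.168.0.0/16 (192.168.0.0 - 192.168.255.255)
Public (not in any RFC 1918 range)


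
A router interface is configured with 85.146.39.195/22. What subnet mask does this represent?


/22 means 22 network bits, 10 host bits
Binary: 11111111111111111111110000000000
Mask: 255.255.252.0


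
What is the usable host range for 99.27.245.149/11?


Network: 99.0.0.0
Broadcast: 99.31.255.255
First usable = network + 1
Last usable = broadcast - 1
Range: 99.0.0.1 to 99.31.255.254


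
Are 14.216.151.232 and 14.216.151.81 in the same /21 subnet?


Mask: 255.255.248.0
14.216.151.232 AND mask = 14.216.144.0
14.216.151.81 AND mask = 14.216.144.0
Yes, same subnet (14.216.144.0)


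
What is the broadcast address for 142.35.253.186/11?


Network: 142.32.0.0/11
Host bits = 21
Set all host bits to 1:
Broadcast: 142.63.255.255


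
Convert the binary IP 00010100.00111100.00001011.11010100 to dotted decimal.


00010100 = 20
00111100 = 60
00001011 = 11
11010100 = 212
IP: 20.60.11.212


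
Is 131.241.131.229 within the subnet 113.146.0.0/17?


Subnet network: 113.146.0.0
Test IP AND mask: 131.241.128.0
No, 131.241.131.229 is not in 113.146.0.0/17


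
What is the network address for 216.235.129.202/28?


IP:   11011000.11101011.10000001.11001010
Mask: 11111111.11111111.11111111.11110000
AND operation:
Net:  11011000.11101011.10000001.11000000
Network: 216.235.129.192/28


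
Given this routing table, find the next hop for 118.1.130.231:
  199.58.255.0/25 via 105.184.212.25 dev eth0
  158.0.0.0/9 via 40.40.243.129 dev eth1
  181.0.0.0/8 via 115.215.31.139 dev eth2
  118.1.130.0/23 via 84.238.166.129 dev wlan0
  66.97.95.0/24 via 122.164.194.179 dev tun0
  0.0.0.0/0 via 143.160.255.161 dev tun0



Longest prefix match for 118.1.130.231:
  /25 199.58.255.0: no
  /9 158.0.0.0: no
  /8 181.0.0.0: no
  /23 118.1.130.0: MATCH
  /24 66.97.95.0: no
  /0 0.0.0.0: MATCH
Selected: next-hop 84.238.166.129 via wlan0 (matched /23)


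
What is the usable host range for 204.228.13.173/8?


Network: 204.0.0.0
Broadcast: 204.255.255.255
First usable = network + 1
Last usable = broadcast - 1
Range: 204.0.0.1 to 204.255.255.254


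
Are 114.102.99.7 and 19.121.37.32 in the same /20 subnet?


Mask: 255.255.240.0
114.102.99.7 AND mask = 114.102.96.0
19.121.37.32 AND mask = 19.121.32.0
No, different subnets (114.102.96.0 vs 19.121.32.0)


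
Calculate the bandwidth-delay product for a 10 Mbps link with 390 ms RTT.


BDP = bandwidth * RTT
= 10 Mbps * 390 ms
= 10 * 1e6 * 390 / 1000 bits
= 3900000 bits
= 487500 bytes
= 476.0742 KB
BDP = 3900000 bits (487500 bytes)


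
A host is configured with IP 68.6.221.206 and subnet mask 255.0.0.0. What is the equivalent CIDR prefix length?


Binary: 11111111.00000000.00000000.00000000
Count leading 1s
Prefix: /8


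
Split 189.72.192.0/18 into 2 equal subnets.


New prefix = 18 + 1 = 19
Each subnet has 8192 addresses
  189.72.192.0/19
  189.72.224.0/19
Subnets: 189.72.192.0/19, 189.72.224.0/19


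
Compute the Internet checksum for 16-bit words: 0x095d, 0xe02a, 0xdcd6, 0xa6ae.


Sum all words (with carry folding):
+ 0x095d = 0x095d
+ 0xe02a = 0xe987
+ 0xdcd6 = 0xc65e
+ 0xa6ae = 0x6d0d
One's complement: ~0x6d0d
Checksum = 0x92f2


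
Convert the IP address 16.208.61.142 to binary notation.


16 = 00010000
208 = 11010000
61 = 00111101
142 = 10001110
Binary: 00010000.11010000.00111101.10001110


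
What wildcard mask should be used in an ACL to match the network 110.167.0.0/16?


Subnet mask: 255.255.0.0
Wildcard = 255.255.255.255 - subnet mask
255 - 255 = 0
255 - 255 = 0
255 - 0 = 255
255 - 0 = 255
Wildcard: 0.0.255.255


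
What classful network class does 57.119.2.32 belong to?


First octet: 57
Binary: 00111001
0xxxxxxx -> Class A (1-126)
Class A, default mask 255.0.0.0 (/8)


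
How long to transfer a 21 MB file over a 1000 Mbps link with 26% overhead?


Effective throughput = 1000 * (1 - 26/100) = 740 Mbps
File size in Mb = 21 * 8 = 168 Mb
Time = 168 / 740
Time = 0.227 seconds


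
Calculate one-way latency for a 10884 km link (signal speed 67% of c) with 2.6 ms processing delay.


Speed = 0.67 * 3e5 km/s = 201000 km/s
Propagation delay = 10884 / 201000 = 0.0541 s = 54.1493 ms
Processing delay = 2.6 ms
Total one-way latency = 56.7493 ms


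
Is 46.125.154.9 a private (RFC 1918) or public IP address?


RFC 1918 private ranges:
  10.0.0.0/8 (10.0.0.0 - 10.255.255.255)
  172.16.0.0/12 (172.16.0.0 - 172.31.255.255)
  192.168.0.0/16 (192.168.0.0 - 192.168.255.255)
Public (not in any RFC 1918 range)


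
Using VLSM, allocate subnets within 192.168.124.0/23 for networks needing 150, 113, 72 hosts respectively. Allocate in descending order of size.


150 hosts -> /24 (254 usable): 192.168.124.0/24
113 hosts -> /25 (126 usable): 192.168.125.0/25
72 hosts -> /25 (126 usable): 192.168.125.128/25
Allocation: 192.168.124.0/24 (150 hosts, 254 usable); 192.168.125.0/25 (113 hosts, 126 usable); 192.168.125.128/25 (72 hosts, 126 usable)


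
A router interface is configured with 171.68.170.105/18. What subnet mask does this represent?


/18 means 18 network bits, 14 host bits
Binary: 11111111111111111100000000000000
Mask: 255.255.192.0


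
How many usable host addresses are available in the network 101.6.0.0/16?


Host bits = 32 - 16 = 16
Total addresses = 2^16 = 65536
Usable = total - 2 (network and broadcast)
Usable hosts: 65534


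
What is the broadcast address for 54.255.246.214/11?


Network: 54.224.0.0/11
Host bits = 21
Set all host bits to 1:
Broadcast: 54.255.255.255


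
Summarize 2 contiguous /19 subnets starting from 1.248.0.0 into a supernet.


Original prefix: /19
Number of subnets: 2 = 2^1
New prefix = 19 - 1 = 18
Supernet: 1.248.0.0/18


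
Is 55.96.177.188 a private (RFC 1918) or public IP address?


RFC 1918 private ranges:
  10.0.0.0/8 (10.0.0.0 - 10.255.255.255)
  172.16.0.0/12 (172.16.0.0 - 172.31.255.255)
  192.168.0.0/16 (192.168.0.0 - 192.168.255.255)
Public (not in any RFC 1918 range)


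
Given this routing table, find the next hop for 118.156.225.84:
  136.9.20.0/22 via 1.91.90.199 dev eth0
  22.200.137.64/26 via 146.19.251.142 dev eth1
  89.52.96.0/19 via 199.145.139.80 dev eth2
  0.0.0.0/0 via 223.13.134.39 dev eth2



Longest prefix match for 118.156.225.84:
  /22 136.9.20.0: no
  /26 22.200.137.64: no
  /19 89.52.96.0: no
  /0 0.0.0.0: MATCH
Selected: next-hop 223.13.134.39 via eth2 (matched /0)


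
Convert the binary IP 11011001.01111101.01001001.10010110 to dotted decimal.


11011001 = 217
01111101 = 125
01001001 = 73
10010110 = 150
IP: 217.125.73.150


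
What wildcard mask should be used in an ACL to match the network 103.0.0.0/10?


Subnet mask: 255.192.0.0
Wildcard = 255.255.255.255 - subnet mask
255 - 255 = 0
255 - 192 = 63
255 - 0 = 255
255 - 0 = 255
Wildcard: 0.63.255.255


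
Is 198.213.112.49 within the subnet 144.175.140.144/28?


Subnet network: 144.175.140.144
Test IP AND mask: 198.213.112.48
No, 198.213.112.49 is not in 144.175.140.144/28


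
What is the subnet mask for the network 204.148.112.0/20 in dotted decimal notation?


/20 means 20 network bits, 12 host bits
Binary: 11111111111111111111000000000000
Mask: 255.255.240.0


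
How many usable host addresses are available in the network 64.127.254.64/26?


Host bits = 32 - 26 = 6
Total addresses = 2^6 = 64
Usable = total - 2 (network and broadcast)
Usable hosts: 62


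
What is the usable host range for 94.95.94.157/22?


Network: 94.95.92.0
Broadcast: 94.95.95.255
First usable = network + 1
Last usable = broadcast - 1
Range: 94.95.92.1 to 94.95.95.254


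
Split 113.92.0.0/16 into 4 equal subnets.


New prefix = 16 + 2 = 18
Each subnet has 16384 addresses
  113.92.0.0/18
  113.92.64.0/18
  113.92.128.0/18
  113.92.192.0/18
Subnets: 113.92.0.0/18, 113.92.64.0/18, 113.92.128.0/18, 113.92.192.0/18


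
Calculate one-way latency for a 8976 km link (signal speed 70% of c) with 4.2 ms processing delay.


Speed = 0.7 * 3e5 km/s = 210000 km/s
Propagation delay = 8976 / 210000 = 0.0427 s = 42.7429 ms
Processing delay = 4.2 ms
Total one-way latency = 46.9429 ms


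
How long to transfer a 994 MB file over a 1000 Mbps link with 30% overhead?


Effective throughput = 1000 * (1 - 30/100) = 700 Mbps
File size in Mb = 994 * 8 = 7952 Mb
Time = 7952 / 700
Time = 11.36 seconds


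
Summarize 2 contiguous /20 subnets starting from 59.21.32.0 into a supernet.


Original prefix: /20
Number of subnets: 2 = 2^1
New prefix = 20 - 1 = 19
Supernet: 59.21.32.0/19


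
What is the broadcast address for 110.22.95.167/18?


Network: 110.22.64.0/18
Host bits = 14
Set all host bits to 1:
Broadcast: 110.22.127.255


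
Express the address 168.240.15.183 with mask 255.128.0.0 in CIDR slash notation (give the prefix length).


Binary: 11111111.10000000.00000000.00000000
Count leading 1s
Prefix: /9


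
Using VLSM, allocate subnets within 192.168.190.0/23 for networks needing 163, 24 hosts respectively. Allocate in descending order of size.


163 hosts -> /24 (254 usable): 192.168.190.0/24
24 hosts -> /27 (30 usable): 192.168.191.0/27
Allocation: 192.168.190.0/24 (163 hosts, 254 usable); 192.168.191.0/27 (24 hosts, 30 usable)


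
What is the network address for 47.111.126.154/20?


IP:   00101111.01101111.01111110.10011010
Mask: 11111111.11111111.11110000.00000000
AND operation:
Net:  00101111.01101111.01110000.00000000
Network: 47.111.112.0/20


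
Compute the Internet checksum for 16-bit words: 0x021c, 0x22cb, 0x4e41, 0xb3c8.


Sum all words (with carry folding):
+ 0x021c = 0x021c
+ 0x22cb = 0x24e7
+ 0x4e41 = 0x7328
+ 0xb3c8 = 0x26f1
One's complement: ~0x26f1
Checksum = 0xd90e


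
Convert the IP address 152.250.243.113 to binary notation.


152 = 10011000
250 = 11111010
243 = 11110011
113 = 01110001
Binary: 10011000.11111010.11110011.01110001


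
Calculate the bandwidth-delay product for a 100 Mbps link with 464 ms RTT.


BDP = bandwidth * RTT
= 100 Mbps * 464 ms
= 100 * 1e6 * 464 / 1000 bits
= 46400000 bits
= 5800000 bytes
= 5664.0625 KB
BDP = 46400000 bits (5800000 bytes)


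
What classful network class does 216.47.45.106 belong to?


First octet: 216
Binary: 11011000
110xxxxx -> Class C (192-223)
Class C, default mask 255.255.255.0 (/24)


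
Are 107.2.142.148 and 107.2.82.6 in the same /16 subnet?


Mask: 255.255.0.0
107.2.142.148 AND mask = 107.2.0.0
107.2.82.6 AND mask = 107.2.0.0
Yes, same subnet (107.2.0.0)


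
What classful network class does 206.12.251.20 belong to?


First octet: 206
Binary: 11001110
110xxxxx -> Class C (192-223)
Class C, default mask 255.255.255.0 (/24)


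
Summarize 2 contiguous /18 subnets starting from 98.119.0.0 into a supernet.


Original prefix: /18
Number of subnets: 2 = 2^1
New prefix = 18 - 1 = 17
Supernet: 98.119.0.0/17


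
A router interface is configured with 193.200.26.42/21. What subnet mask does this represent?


/21 means 21 network bits, 11 host bits
Binary: 11111111111111111111100000000000
Mask: 255.255.248.0


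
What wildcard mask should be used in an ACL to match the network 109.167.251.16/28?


Subnet mask: 255.255.255.240
Wildcard = 255.255.255.255 - subnet mask
255 - 255 = 0
255 - 255 = 0
255 - 255 = 0
255 - 240 = 15
Wildcard: 0.0.0.15


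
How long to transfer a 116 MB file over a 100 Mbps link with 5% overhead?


Effective throughput = 100 * (1 - 5/100) = 95 Mbps
File size in Mb = 116 * 8 = 928 Mb
Time = 928 / 95
Time = 9.7684 seconds


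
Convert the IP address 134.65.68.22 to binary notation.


134 = 10000110
65 = 01000001
68 = 01000100
22 = 00010110
Binary: 10000110.01000001.01000100.00010110


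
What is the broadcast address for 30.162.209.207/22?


Network: 30.162.208.0/22
Host bits = 10
Set all host bits to 1:
Broadcast: 30.162.211.255


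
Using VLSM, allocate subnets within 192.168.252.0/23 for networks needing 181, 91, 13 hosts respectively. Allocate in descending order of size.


181 hosts -> /24 (254 usable): 192.168.252.0/24
91 hosts -> /25 (126 usable): 192.168.253.0/25
13 hosts -> /28 (14 usable): 192.168.253.128/28
Allocation: 192.168.252.0/24 (181 hosts, 254 usable); 192.168.253.0/25 (91 hosts, 126 usable); 192.168.253.128/28 (13 hosts, 14 usable)


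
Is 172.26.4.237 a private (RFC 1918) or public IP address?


RFC 1918 private ranges:
  10.0.0.0/8 (10.0.0.0 - 10.255.255.255)
  172.16.0.0/12 (172.16.0.0 - 172.31.255.255)
  192.168.0.0/16 (192.168.0.0 - 192.168.255.255)
Private (in 172.16.0.0/12)


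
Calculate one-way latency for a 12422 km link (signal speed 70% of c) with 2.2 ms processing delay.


Speed = 0.7 * 3e5 km/s = 210000 km/s
Propagation delay = 12422 / 210000 = 0.0592 s = 59.1524 ms
Processing delay = 2.2 ms
Total one-way latency = 61.3524 ms


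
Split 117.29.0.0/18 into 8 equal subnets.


New prefix = 18 + 3 = 21
Each subnet has 2048 addresses
  117.29.0.0/21
  117.29.8.0/21
  117.29.16.0/21
  117.29.24.0/21
  117.29.32.0/21
  117.29.40.0/21
  117.29.48.0/21
  117.29.56.0/21
Subnets: 117.29.0.0/21, 117.29.8.0/21, 117.29.16.0/21, 117.29.24.0/21, 117.29.32.0/21, 117.29.40.0/21, 117.29.48.0/21, 117.29.56.0/21


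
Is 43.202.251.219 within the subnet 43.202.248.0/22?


Subnet network: 43.202.248.0
Test IP AND mask: 43.202.248.0
Yes, 43.202.251.219 is in 43.202.248.0/22


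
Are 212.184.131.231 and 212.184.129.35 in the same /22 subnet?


Mask: 255.255.252.0
212.184.131.231 AND mask = 212.184.128.0
212.184.129.35 AND mask = 212.184.128.0
Yes, same subnet (212.184.128.0)


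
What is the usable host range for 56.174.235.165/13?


Network: 56.168.0.0
Broadcast: 56.175.255.255
First usable = network + 1
Last usable = broadcast - 1
Range: 56.168.0.1 to 56.175.255.254


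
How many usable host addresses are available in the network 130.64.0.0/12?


Host bits = 32 - 12 = 20
Total addresses = 2^20 = 1048576
Usable = total - 2 (network and broadcast)
Usable hosts: 1048574


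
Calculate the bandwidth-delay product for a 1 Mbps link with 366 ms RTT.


BDP = bandwidth * RTT
= 1 Mbps * 366 ms
= 1 * 1e6 * 366 / 1000 bits
= 366000 bits
= 45750 bytes
= 44.6777 KB
BDP = 366000 bits (45750 bytes)


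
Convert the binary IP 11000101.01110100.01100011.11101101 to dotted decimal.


11000101 = 197
01110100 = 116
01100011 = 99
11101101 = 237
IP: 197.116.99.237


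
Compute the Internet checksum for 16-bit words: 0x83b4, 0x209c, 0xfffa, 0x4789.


Sum all words (with carry folding):
+ 0x83b4 = 0x83b4
+ 0x209c = 0xa450
+ 0xfffa = 0xa44b
+ 0x4789 = 0xebd4
One's complement: ~0xebd4
Checksum = 0x142b


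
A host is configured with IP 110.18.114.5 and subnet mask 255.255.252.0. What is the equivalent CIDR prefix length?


Binary: 11111111.11111111.11111100.00000000
Count leading 1s
Prefix: /22


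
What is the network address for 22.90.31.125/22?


IP:   00010110.01011010.00011111.01111101
Mask: 11111111.11111111.11111100.00000000
AND operation:
Net:  00010110.01011010.00011100.00000000
Network: 22.90.28.0/22


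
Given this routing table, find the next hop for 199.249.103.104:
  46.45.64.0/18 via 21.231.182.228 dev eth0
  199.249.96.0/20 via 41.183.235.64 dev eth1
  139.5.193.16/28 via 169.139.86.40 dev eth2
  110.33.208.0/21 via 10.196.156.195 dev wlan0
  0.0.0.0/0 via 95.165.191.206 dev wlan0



Longest prefix match for 199.249.103.104:
  /18 46.45.64.0: no
  /20 199.249.96.0: MATCH
  /28 139.5.193.16: no
  /21 110.33.208.0: no
  /0 0.0.0.0: MATCH
Selected: next-hop 41.183.235.64 via eth1 (matched /20)


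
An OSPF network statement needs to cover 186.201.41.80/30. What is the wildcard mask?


Subnet mask: 255.255.255.252
Wildcard = 255.255.255.255 - subnet mask
255 - 255 = 0
255 - 255 = 0
255 - 255 = 0
255 - 252 = 3
Wildcard: 0.0.0.3


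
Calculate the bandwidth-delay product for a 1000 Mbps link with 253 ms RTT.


BDP = bandwidth * RTT
= 1000 Mbps * 253 ms
= 1000 * 1e6 * 253 / 1000 bits
= 253000000 bits
= 31625000 bytes
= 30883.7891 KB
BDP = 253000000 bits (31625000 bytes)


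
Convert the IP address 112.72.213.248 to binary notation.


112 = 01110000
72 = 01001000
213 = 11010101
248 = 11111000
Binary: 01110000.01001000.11010101.11111000


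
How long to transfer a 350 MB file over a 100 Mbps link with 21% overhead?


Effective throughput = 100 * (1 - 21/100) = 79 Mbps
File size in Mb = 350 * 8 = 2800 Mb
Time = 2800 / 79
Time = 35.443 seconds


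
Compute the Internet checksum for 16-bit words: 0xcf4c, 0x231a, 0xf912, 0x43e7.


Sum all words (with carry folding):
+ 0xcf4c = 0xcf4c
+ 0x231a = 0xf266
+ 0xf912 = 0xeb79
+ 0x43e7 = 0x2f61
One's complement: ~0x2f61
Checksum = 0xd09e


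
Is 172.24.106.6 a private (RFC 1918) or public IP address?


RFC 1918 private ranges:
  10.0.0.0/8 (10.0.0.0 - 10.255.255.255)
  172.16.0.0/12 (172.16.0.0 - 172.31.255.255)
  192.168.0.0/16 (192.168.0.0 - 192.168.255.255)
Private (in 172.16.0.0/12)


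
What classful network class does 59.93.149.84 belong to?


First octet: 59
Binary: 00111011
0xxxxxxx -> Class A (1-126)
Class A, default mask 255.0.0.0 (/8)


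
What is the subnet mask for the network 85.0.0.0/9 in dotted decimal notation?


/9 means 9 network bits, 23 host bits
Binary: 11111111100000000000000000000000
Mask: 255.128.0.0


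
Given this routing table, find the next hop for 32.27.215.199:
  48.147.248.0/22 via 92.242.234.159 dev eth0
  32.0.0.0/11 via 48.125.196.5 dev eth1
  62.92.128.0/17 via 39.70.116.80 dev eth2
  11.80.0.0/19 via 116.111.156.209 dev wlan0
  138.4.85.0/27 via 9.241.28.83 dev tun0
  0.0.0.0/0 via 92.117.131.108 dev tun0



Longest prefix match for 32.27.215.199:
  /22 48.147.248.0: no
  /11 32.0.0.0: MATCH
  /17 62.92.128.0: no
  /19 11.80.0.0: no
  /27 138.4.85.0: no
  /0 0.0.0.0: MATCH
Selected: next-hop 48.125.196.5 via eth1 (matched /11)


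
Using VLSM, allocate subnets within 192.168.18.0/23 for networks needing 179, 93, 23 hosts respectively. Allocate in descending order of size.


179 hosts -> /24 (254 usable): 192.168.18.0/24
93 hosts -> /25 (126 usable): 192.168.19.0/25
23 hosts -> /27 (30 usable): 192.168.19.128/27
Allocation: 192.168.18.0/24 (179 hosts, 254 usable); 192.168.19.0/25 (93 hosts, 126 usable); 192.168.19.128/27 (23 hosts, 30 usable)


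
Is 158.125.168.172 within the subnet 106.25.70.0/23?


Subnet network: 106.25.70.0
Test IP AND mask: 158.125.168.0
No, 158.125.168.172 is not in 106.25.70.0/23


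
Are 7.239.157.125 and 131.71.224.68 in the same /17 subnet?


Mask: 255.255.128.0
7.239.157.125 AND mask = 7.239.128.0
131.71.224.68 AND mask = 131.71.128.0
No, different subnets (7.239.128.0 vs 131.71.128.0)


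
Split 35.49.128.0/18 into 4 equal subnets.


New prefix = 18 + 2 = 20
Each subnet has 4096 addresses
  35.49.128.0/20
  35.49.144.0/20
  35.49.160.0/20
  35.49.176.0/20
Subnets: 35.49.128.0/20, 35.49.144.0/20, 35.49.160.0/20, 35.49.176.0/20


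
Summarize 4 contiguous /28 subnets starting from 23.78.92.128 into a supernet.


Original prefix: /28
Number of subnets: 4 = 2^2
New prefix = 28 - 2 = 26
Supernet: 23.78.92.128/26


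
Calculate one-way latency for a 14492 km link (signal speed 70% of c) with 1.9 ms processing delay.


Speed = 0.7 * 3e5 km/s = 210000 km/s
Propagation delay = 14492 / 210000 = 0.069 s = 69.0095 ms
Processing delay = 1.9 ms
Total one-way latency = 70.9095 ms


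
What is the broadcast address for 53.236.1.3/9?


Network: 53.128.0.0/9
Host bits = 23
Set all host bits to 1:
Broadcast: 53.255.255.255


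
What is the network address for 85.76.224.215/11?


IP:   01010101.01001100.11100000.11010111
Mask: 11111111.11100000.00000000.00000000
AND operation:
Net:  01010101.01000000.00000000.00000000
Network: 85.64.0.0/11


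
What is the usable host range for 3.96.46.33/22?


Network: 3.96.44.0
Broadcast: 3.96.47.255
First usable = network + 1
Last usable = broadcast - 1
Range: 3.96.44.1 to 3.96.47.254


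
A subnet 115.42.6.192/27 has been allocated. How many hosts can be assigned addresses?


Host bits = 32 - 27 = 5
Total addresses = 2^5 = 32
Usable = total - 2 (network and broadcast)
Usable hosts: 30


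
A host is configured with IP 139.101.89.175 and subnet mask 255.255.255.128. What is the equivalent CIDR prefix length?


Binary: 11111111.11111111.11111111.10000000
Count leading 1s
Prefix: /25


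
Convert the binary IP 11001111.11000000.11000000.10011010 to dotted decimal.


11001111 = 207
11000000 = 192
11000000 = 192
10011010 = 154
IP: 207.192.192.154


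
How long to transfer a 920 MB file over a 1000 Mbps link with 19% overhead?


Effective throughput = 1000 * (1 - 19/100) = 810 Mbps
File size in Mb = 920 * 8 = 7360 Mb
Time = 7360 / 810
Time = 9.0864 seconds


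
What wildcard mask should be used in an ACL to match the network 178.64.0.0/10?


Subnet mask: 255.192.0.0
Wildcard = 255.255.255.255 - subnet mask
255 - 255 = 0
255 - 192 = 63
255 - 0 = 255
255 - 0 = 255
Wildcard: 0.63.255.255


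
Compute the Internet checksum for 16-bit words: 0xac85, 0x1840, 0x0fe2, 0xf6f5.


Sum all words (with carry folding):
+ 0xac85 = 0xac85
+ 0x1840 = 0xc4c5
+ 0x0fe2 = 0xd4a7
+ 0xf6f5 = 0xcb9d
One's complement: ~0xcb9d
Checksum = 0x3462


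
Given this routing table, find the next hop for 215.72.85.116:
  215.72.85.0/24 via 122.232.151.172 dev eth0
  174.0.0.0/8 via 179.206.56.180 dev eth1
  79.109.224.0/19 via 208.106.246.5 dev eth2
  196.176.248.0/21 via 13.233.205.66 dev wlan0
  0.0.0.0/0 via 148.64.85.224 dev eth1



Longest prefix match for 215.72.85.116:
  /24 215.72.85.0: MATCH
  /8 174.0.0.0: no
  /19 79.109.224.0: no
  /21 196.176.248.0: no
  /0 0.0.0.0: MATCH
Selected: next-hop 122.232.151.172 via eth0 (matched /24)


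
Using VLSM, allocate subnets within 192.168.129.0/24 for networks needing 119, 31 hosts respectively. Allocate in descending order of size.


119 hosts -> /25 (126 usable): 192.168.129.0/25
31 hosts -> /26 (62 usable): 192.168.129.128/26
Allocation: 192.168.129.0/25 (119 hosts, 126 usable); 192.168.129.128/26 (31 hosts, 62 usable)


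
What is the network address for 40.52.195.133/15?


IP:   00101000.00110100.11000011.10000101
Mask: 11111111.11111110.00000000.00000000
AND operation:
Net:  00101000.00110100.00000000.00000000
Network: 40.52.0.0/15


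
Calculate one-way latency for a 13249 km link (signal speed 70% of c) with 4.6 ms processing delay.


Speed = 0.7 * 3e5 km/s = 210000 km/s
Propagation delay = 13249 / 210000 = 0.0631 s = 63.0905 ms
Processing delay = 4.6 ms
Total one-way latency = 67.6905 ms


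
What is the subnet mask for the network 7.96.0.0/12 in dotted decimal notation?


/12 means 12 network bits, 20 host bits
Binary: 11111111111100000000000000000000
Mask: 255.240.0.0


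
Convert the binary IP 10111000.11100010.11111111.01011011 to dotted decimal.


10111000 = 184
11100010 = 226
11111111 = 255
01011011 = 91
IP: 184.226.255.91


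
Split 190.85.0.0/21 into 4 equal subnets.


New prefix = 21 + 2 = 23
Each subnet has 512 addresses
  190.85.0.0/23
  190.85.2.0/23
  190.85.4.0/23
  190.85.6.0/23
Subnets: 190.85.0.0/23, 190.85.2.0/23, 190.85.4.0/23, 190.85.6.0/23


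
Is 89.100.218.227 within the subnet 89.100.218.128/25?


Subnet network: 89.100.218.128
Test IP AND mask: 89.100.218.128
Yes, 89.100.218.227 is in 89.100.218.128/25


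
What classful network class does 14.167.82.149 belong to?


First octet: 14
Binary: 00001110
0xxxxxxx -> Class A (1-126)
Class A, default mask 255.0.0.0 (/8)


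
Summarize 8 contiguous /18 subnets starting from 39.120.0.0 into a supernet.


Original prefix: /18
Number of subnets: 8 = 2^3
New prefix = 18 - 3 = 15
Supernet: 39.120.0.0/15


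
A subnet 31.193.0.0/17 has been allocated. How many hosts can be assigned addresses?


Host bits = 32 - 17 = 15
Total addresses = 2^15 = 32768
Usable = total - 2 (network and broadcast)
Usable hosts: 32766


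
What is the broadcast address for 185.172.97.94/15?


Network: 185.172.0.0/15
Host bits = 17
Set all host bits to 1:
Broadcast: 185.173.255.255


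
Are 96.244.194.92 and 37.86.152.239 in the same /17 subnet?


Mask: 255.255.128.0
96.244.194.92 AND mask = 96.244.128.0
37.86.152.239 AND mask = 37.86.128.0
No, different subnets (96.244.128.0 vs 37.86.128.0)


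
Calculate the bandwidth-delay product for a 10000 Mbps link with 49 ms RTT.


BDP = bandwidth * RTT
= 10000 Mbps * 49 ms
= 10000 * 1e6 * 49 / 1000 bits
= 490000000 bits
= 61250000 bytes
= 59814.4531 KB
BDP = 490000000 bits (61250000 bytes)


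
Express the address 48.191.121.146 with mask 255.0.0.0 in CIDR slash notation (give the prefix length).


Binary: 11111111.00000000.00000000.00000000
Count leading 1s
Prefix: /8


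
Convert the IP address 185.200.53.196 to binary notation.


185 = 10111001
200 = 11001000
53 = 00110101
196 = 11000100
Binary: 10111001.11001000.00110101.11000100


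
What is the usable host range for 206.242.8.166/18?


Network: 206.242.0.0
Broadcast: 206.242.63.255
First usable = network + 1
Last usable = broadcast - 1
Range: 206.242.0.1 to 206.242.63.254


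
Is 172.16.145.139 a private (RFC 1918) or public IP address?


RFC 1918 private ranges:
  10.0.0.0/8 (10.0.0.0 - 10.255.255.255)
  172.16.0.0/12 (172.16.0.0 - 172.31.255.255)
  192.168.0.0/16 (192.168.0.0 - 192.168.255.255)
Private (in 172.16.0.0/12)


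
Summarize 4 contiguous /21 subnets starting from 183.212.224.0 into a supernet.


Original prefix: /21
Number of subnets: 4 = 2^2
New prefix = 21 - 2 = 19
Supernet: 183.212.224.0/19


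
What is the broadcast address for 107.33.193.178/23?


Network: 107.33.192.0/23
Host bits = 9
Set all host bits to 1:
Broadcast: 107.33.193.255


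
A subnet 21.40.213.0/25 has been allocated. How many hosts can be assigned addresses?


Host bits = 32 - 25 = 7
Total addresses = 2^7 = 128
Usable = total - 2 (network and broadcast)
Usable hosts: 126


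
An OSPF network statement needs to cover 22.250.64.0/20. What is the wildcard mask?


Subnet mask: 255.255.240.0
Wildcard = 255.255.255.255 - subnet mask
255 - 255 = 0
255 - 255 = 0
255 - 240 = 15
255 - 0 = 255
Wildcard: 0.0.15.255


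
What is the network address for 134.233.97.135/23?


IP:   10000110.11101001.01100001.10000111
Mask: 11111111.11111111.11111110.00000000
AND operation:
Net:  10000110.11101001.01100000.00000000
Network: 134.233.96.0/23


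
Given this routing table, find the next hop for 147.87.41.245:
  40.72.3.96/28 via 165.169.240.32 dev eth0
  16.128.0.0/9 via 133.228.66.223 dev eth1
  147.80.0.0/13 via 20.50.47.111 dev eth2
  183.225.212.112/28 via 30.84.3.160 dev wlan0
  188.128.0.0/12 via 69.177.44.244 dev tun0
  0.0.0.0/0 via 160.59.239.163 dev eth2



Longest prefix match for 147.87.41.245:
  /28 40.72.3.96: no
  /9 16.128.0.0: no
  /13 147.80.0.0: MATCH
  /28 183.225.212.112: no
  /12 188.128.0.0: no
  /0 0.0.0.0: MATCH
Selected: next-hop 20.50.47.111 via eth2 (matched /13)


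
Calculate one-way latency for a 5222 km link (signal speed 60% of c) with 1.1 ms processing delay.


Speed = 0.6 * 3e5 km/s = 180000 km/s
Propagation delay = 5222 / 180000 = 0.029 s = 29.0111 ms
Processing delay = 1.1 ms
Total one-way latency = 30.1111 ms


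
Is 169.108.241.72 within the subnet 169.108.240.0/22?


Subnet network: 169.108.240.0
Test IP AND mask: 169.108.240.0
Yes, 169.108.241.72 is in 169.108.240.0/22


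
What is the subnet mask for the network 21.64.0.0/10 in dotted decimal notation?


/10 means 10 network bits, 22 host bits
Binary: 11111111110000000000000000000000
Mask: 255.192.0.0


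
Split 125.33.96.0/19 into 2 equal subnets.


New prefix = 19 + 1 = 20
Each subnet has 4096 addresses
  125.33.96.0/20
  125.33.112.0/20
Subnets: 125.33.96.0/20, 125.33.112.0/20


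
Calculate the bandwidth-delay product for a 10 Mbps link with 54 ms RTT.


BDP = bandwidth * RTT
= 10 Mbps * 54 ms
= 10 * 1e6 * 54 / 1000 bits
= 540000 bits
= 67500 bytes
= 65.918 KB
BDP = 540000 bits (67500 bytes)


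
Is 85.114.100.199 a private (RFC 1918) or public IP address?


RFC 1918 private ranges:
  10.0.0.0/8 (10.0.0.0 - 10.255.255.255)
  172.16.0.0/12 (172.16.0.0 - 172.31.255.255)
  192.168.0.0/16 (192.168.0.0 - 192.168.255.255)
Public (not in any RFC 1918 range)


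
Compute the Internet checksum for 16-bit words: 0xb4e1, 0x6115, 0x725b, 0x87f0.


Sum all words (with carry folding):
+ 0xb4e1 = 0xb4e1
+ 0x6115 = 0x15f7
+ 0x725b = 0x8852
+ 0x87f0 = 0x1043
One's complement: ~0x1043
Checksum = 0xefbc


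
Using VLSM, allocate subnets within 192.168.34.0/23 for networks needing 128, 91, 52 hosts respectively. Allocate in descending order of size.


128 hosts -> /24 (254 usable): 192.168.34.0/24
91 hosts -> /25 (126 usable): 192.168.35.0/25
52 hosts -> /26 (62 usable): 192.168.35.128/26
Allocation: 192.168.34.0/24 (128 hosts, 254 usable); 192.168.35.0/25 (91 hosts, 126 usable); 192.168.35.128/26 (52 hosts, 62 usable)


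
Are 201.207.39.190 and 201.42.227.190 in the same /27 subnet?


Mask: 255.255.255.224
201.207.39.190 AND mask = 201.207.39.160
201.42.227.190 AND mask = 201.42.227.160
No, different subnets (201.207.39.160 vs 201.42.227.160)


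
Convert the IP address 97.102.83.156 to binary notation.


97 = 01100001
102 = 01100110
83 = 01010011
156 = 10011100
Binary: 01100001.01100110.01010011.10011100


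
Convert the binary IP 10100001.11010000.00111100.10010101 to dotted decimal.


10100001 = 161
11010000 = 208
00111100 = 60
10010101 = 149
IP: 161.208.60.149


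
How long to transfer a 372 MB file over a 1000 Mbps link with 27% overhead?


Effective throughput = 1000 * (1 - 27/100) = 730 Mbps
File size in Mb = 372 * 8 = 2976 Mb
Time = 2976 / 730
Time = 4.0767 seconds


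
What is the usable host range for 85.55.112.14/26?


Network: 85.55.112.0
Broadcast: 85.55.112.63
First usable = network + 1
Last usable = broadcast - 1
Range: 85.55.112.1 to 85.55.112.62


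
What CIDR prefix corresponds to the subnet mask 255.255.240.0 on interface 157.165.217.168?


Binary: 11111111.11111111.11110000.00000000
Count leading 1s
Prefix: /20


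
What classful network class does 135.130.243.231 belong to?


First octet: 135
Binary: 10000111
10xxxxxx -> Class B (128-191)
Class B, default mask 255.255.0.0 (/16)


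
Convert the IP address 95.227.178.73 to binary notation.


95 = 01011111
227 = 11100011
178 = 10110010
73 = 01001001
Binary: 01011111.11100011.10110010.01001001


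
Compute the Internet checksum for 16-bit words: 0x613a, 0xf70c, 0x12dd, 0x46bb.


Sum all words (with carry folding):
+ 0x613a = 0x613a
+ 0xf70c = 0x5847
+ 0x12dd = 0x6b24
+ 0x46bb = 0xb1df
One's complement: ~0xb1df
Checksum = 0x4e20


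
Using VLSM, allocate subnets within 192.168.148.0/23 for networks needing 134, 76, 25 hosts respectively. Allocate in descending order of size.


134 hosts -> /24 (254 usable): 192.168.148.0/24
76 hosts -> /25 (126 usable): 192.168.149.0/25
25 hosts -> /27 (30 usable): 192.168.149.128/27
Allocation: 192.168.148.0/24 (134 hosts, 254 usable); 192.168.149.0/25 (76 hosts, 126 usable); 192.168.149.128/27 (25 hosts, 30 usable)


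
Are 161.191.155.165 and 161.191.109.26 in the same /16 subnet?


Mask: 255.255.0.0
161.191.155.165 AND mask = 161.191.0.0
161.191.109.26 AND mask = 161.191.0.0
Yes, same subnet (161.191.0.0)


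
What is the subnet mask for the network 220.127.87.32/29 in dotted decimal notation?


/29 means 29 network bits, 3 host bits
Binary: 11111111111111111111111111111000
Mask: 255.255.255.248


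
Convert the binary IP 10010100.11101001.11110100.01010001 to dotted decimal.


10010100 = 148
11101001 = 233
11110100 = 244
01010001 = 81
IP: 148.233.244.81


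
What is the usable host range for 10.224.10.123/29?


Network: 10.224.10.120
Broadcast: 10.224.10.127
First usable = network + 1
Last usable = broadcast - 1
Range: 10.224.10.121 to 10.224.10.126


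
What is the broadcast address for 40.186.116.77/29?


Network: 40.186.116.72/29
Host bits = 3
Set all host bits to 1:
Broadcast: 40.186.116.79


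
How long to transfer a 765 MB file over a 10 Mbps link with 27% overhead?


Effective throughput = 10 * (1 - 27/100) = 7.3 Mbps
File size in Mb = 765 * 8 = 6120 Mb
Time = 6120 / 7.3
Time = 838.3562 seconds


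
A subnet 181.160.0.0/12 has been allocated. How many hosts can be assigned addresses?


Host bits = 32 - 12 = 20
Total addresses = 2^20 = 1048576
Usable = total - 2 (network and broadcast)
Usable hosts: 1048574


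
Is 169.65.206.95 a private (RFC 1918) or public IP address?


RFC 1918 private ranges:
  10.0.0.0/8 (10.0.0.0 - 10.255.255.255)
  172.16.0.0/12 (172.16.0.0 - 172.31.255.255)
  192.168.0.0/16 (192.168.0.0 - 192.168.255.255)
Public (not in any RFC 1918 range)


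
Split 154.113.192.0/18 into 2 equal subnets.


New prefix = 18 + 1 = 19
Each subnet has 8192 addresses
  154.113.192.0/19
  154.113.224.0/19
Subnets: 154.113.192.0/19, 154.113.224.0/19


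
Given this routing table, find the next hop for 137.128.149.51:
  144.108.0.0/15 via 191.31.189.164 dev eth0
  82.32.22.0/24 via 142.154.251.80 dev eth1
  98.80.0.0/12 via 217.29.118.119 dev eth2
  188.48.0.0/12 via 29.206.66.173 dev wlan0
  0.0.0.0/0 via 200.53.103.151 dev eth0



Longest prefix match for 137.128.149.51:
  /15 144.108.0.0: no
  /24 82.32.22.0: no
  /12 98.80.0.0: no
  /12 188.48.0.0: no
  /0 0.0.0.0: MATCH
Selected: next-hop 200.53.103.151 via eth0 (matched /0)


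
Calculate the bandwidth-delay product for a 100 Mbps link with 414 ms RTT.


BDP = bandwidth * RTT
= 100 Mbps * 414 ms
= 100 * 1e6 * 414 / 1000 bits
= 41400000 bits
= 5175000 bytes
= 5053.7109 KB
BDP = 41400000 bits (5175000 bytes)


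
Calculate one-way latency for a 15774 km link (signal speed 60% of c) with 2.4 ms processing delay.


Speed = 0.6 * 3e5 km/s = 180000 km/s
Propagation delay = 15774 / 180000 = 0.0876 s = 87.6333 ms
Processing delay = 2.4 ms
Total one-way latency = 90.0333 ms


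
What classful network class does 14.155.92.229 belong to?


First octet: 14
Binary: 00001110
0xxxxxxx -> Class A (1-126)
Class A, default mask 255.0.0.0 (/8)


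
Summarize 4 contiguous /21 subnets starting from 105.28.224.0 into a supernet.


Original prefix: /21
Number of subnets: 4 = 2^2
New prefix = 21 - 2 = 19
Supernet: 105.28.224.0/19


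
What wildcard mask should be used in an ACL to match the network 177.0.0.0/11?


Subnet mask: 255.224.0.0
Wildcard = 255.255.255.255 - subnet mask
255 - 255 = 0
255 - 224 = 31
255 - 0 = 255
255 - 0 = 255
Wildcard: 0.31.255.255


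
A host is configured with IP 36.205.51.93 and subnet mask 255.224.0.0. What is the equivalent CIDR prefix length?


Binary: 11111111.11100000.00000000.00000000
Count leading 1s
Prefix: /11


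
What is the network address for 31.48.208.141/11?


IP:   00011111.00110000.11010000.10001101
Mask: 11111111.11100000.00000000.00000000
AND operation:
Net:  00011111.00100000.00000000.00000000
Network: 31.32.0.0/11


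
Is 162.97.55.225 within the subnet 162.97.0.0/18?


Subnet network: 162.97.0.0
Test IP AND mask: 162.97.0.0
Yes, 162.97.55.225 is in 162.97.0.0/18


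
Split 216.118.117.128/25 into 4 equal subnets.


New prefix = 25 + 2 = 27
Each subnet has 32 addresses
  216.118.117.128/27
  216.118.117.160/27
  216.118.117.192/27
  216.118.117.224/27
Subnets: 216.118.117.128/27, 216.118.117.160/27, 216.118.117.192/27, 216.118.117.224/27


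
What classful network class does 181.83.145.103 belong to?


First octet: 181
Binary: 10110101
10xxxxxx -> Class B (128-191)
Class B, default mask 255.255.0.0 (/16)


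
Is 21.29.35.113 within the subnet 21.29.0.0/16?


Subnet network: 21.29.0.0
Test IP AND mask: 21.29.0.0
Yes, 21.29.35.113 is in 21.29.0.0/16


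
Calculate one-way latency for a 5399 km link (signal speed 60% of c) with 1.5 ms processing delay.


Speed = 0.6 * 3e5 km/s = 180000 km/s
Propagation delay = 5399 / 180000 = 0.03 s = 29.9944 ms
Processing delay = 1.5 ms
Total one-way latency = 31.4944 ms


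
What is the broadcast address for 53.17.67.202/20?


Network: 53.17.64.0/20
Host bits = 12
Set all host bits to 1:
Broadcast: 53.17.79.255


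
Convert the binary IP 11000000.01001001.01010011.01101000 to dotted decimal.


11000000 = 192
01001001 = 73
01010011 = 83
01101000 = 104
IP: 192.73.83.104


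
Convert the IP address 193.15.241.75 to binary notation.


193 = 11000001
15 = 00001111
241 = 11110001
75 = 01001011
Binary: 11000001.00001111.11110001.01001011


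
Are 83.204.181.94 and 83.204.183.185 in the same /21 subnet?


Mask: 255.255.248.0
83.204.181.94 AND mask = 83.204.176.0
83.204.183.185 AND mask = 83.204.176.0
Yes, same subnet (83.204.176.0)


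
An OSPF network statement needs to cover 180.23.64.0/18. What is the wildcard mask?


Subnet mask: 255.255.192.0
Wildcard = 255.255.255.255 - subnet mask
255 - 255 = 0
255 - 255 = 0
255 - 192 = 63
255 - 0 = 255
Wildcard: 0.0.63.255


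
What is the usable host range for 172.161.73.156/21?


Network: 172.161.72.0
Broadcast: 172.161.79.255
First usable = network + 1
Last usable = broadcast - 1
Range: 172.161.72.1 to 172.161.79.254


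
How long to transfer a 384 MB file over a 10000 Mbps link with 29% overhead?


Effective throughput = 10000 * (1 - 29/100) = 7100 Mbps
File size in Mb = 384 * 8 = 3072 Mb
Time = 3072 / 7100
Time = 0.4327 seconds


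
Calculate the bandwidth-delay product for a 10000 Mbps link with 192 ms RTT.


BDP = bandwidth * RTT
= 10000 Mbps * 192 ms
= 10000 * 1e6 * 192 / 1000 bits
= 1920000000 bits
= 240000000 bytes
= 234375 KB
BDP = 1920000000 bits (240000000 bytes)
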